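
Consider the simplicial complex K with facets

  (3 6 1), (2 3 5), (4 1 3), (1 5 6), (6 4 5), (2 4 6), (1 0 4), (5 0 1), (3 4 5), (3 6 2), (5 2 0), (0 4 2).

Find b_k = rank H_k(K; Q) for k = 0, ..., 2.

b_0 = 1, b_1 = 0, b_2 = 0.

K has 7 vertices, 18 edges, 12 triangles.
rank ∂_0 = 0, rank ∂_1 = 6 ⇒ b_0 = 7 − 0 − 6 = 1; all invariant factors of ∂_1 are 1 so no torsion. So H_0 ≅ Z.
rank ∂_1 = 6, rank ∂_2 = 12 ⇒ b_1 = 18 − 6 − 12 = 0; ∂_2 has invariant factor(s) [2] giving torsion. So H_1 ≅ Z/2.
rank ∂_2 = 12, rank ∂_3 = 0 ⇒ b_2 = 12 − 12 − 0 = 0. So H_2 ≅ 0.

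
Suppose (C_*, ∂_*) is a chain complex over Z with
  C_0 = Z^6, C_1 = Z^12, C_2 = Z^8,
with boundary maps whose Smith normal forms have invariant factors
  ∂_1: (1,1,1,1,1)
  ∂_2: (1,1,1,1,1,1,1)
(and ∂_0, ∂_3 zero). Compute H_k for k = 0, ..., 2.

H_0 = Z,  H_1 = 0,  H_2 = Z.

H_0: b_0 = 6 − 0 − 5 = 1; torsion from ∂_1 factors > 1: none. So H_0 = Z.
H_1: b_1 = 12 − 5 − 7 = 0; torsion from ∂_2 factors > 1: none. So H_1 = 0.
H_2: b_2 = 8 − 7 − 0 = 1; torsion from ∂_3 factors > 1: none. So H_2 = Z.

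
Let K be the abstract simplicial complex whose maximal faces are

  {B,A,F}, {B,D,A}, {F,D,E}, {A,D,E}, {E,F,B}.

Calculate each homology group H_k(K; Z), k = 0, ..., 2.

H_0 = Z,  H_1 = Z,  H_2 = 0.

Take the total order A < B < D < E < F on the vertex set. Then K (dimension 2) consists of the simplices:

  0-simplices (5): A, B, D, E, F
  1-simplices (10): AB, AD, AE, AF, BD, BE, BF, DE, DF, EF
  2-simplices (5): ABD, ABF, ADE, BEF, DEF

so the chain groups are C_0 ≅ Z^5, C_1 ≅ Z^10, C_2 ≅ Z^5.

The boundary map ∂_1: C_1 → C_0 is given by ∂[p,q] = [q] − [p]. For instance
  ∂BF = F − B.
As a 5×10 matrix over Z this has rank 4, with invariant factors (1,1,1,1).

The boundary map ∂_2: C_2 → C_1 maps a triangle to the signed sum of its edges. For instance
  ∂ABF = BF − AF + AB,
  ∂ADE = DE − AE + AD.
This gives a 10×5 integer matrix of rank 5; reducing to Smith normal form yields diagonal entries (1,1,1,1,1).

Reading off H_k = ker ∂_k / im ∂_{k+1}:

  H_0: rank C_0 − rank ∂_1 = 5 − 4 = 1, and the invariant factors of ∂_1 are all 1, so H_0 ≅ Z.
  H_1: rank ker ∂_1 − rank ∂_2 = (10 − 4) − 5 = 1, and the invariant factors of ∂_2 are all 1, so H_1 ≅ Z.
  H_2: rank ker ∂_2 − rank ∂_3 = (5 − 5) − 0 = 0, and there is no ∂_3, so H_2 ≅ 0.

As a check, the Euler characteristic is 5 − 10 + 5 = 0, which agrees with 1 − 1 + 0 = 0.
(K is a triangulation of the Möbius band.)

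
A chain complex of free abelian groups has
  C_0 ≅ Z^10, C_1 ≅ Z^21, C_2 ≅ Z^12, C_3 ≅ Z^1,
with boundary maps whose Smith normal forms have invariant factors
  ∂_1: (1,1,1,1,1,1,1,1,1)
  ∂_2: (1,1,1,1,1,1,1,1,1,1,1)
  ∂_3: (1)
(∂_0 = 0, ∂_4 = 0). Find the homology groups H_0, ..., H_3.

H_0 ≅ Z,  H_1 ≅ Z,  H_2 = 0,  H_3 = 0.

H_0: b_0 = 10 − 0 − 9 = 1; torsion from ∂_1 factors > 1: none. So H_0 ≅ Z.
H_1: b_1 = 21 − 9 − 11 = 1; torsion from ∂_2 factors > 1: none. So H_1 ≅ Z.
H_2: b_2 = 12 − 11 − 1 = 0; torsion from ∂_3 factors > 1: none. So H_2 ≅ 0.
H_3: b_3 = 1 − 1 − 0 = 0; torsion from ∂_4 factors > 1: none. So H_3 ≅ 0.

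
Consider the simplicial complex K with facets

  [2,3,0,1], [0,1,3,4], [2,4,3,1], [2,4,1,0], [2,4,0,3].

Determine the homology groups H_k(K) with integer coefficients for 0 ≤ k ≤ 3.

H_0 = Z,  H_1 = 0,  H_2 = 0,  H_3 = Z.

Take the total order 0 < 1 < 2 < 3 < 4 on the vertex set. Then K (dimension 3) consists of the simplices:

  0-simplices (5): [0], [1], [2], [3], [4]
  1-simplices (10): [0,1], [0,2], [0,3], [0,4], [1,2], [1,3], [1,4], [2,3], [2,4], [3,4]
  2-simplices (10): [0,1,2], [0,1,3], [0,1,4], [0,2,3], [0,2,4], [0,3,4], [1,2,3], [1,2,4], [1,3,4], [2,3,4]
  3-simplices (5): [0,1,2,3], [0,1,2,4], [0,1,3,4], [0,2,3,4], [1,2,3,4]

Hence C_0 ≅ Z^5, C_1 ≅ Z^10, C_2 ≅ Z^10, C_3 ≅ Z^5.

The boundary map ∂_1: C_1 → C_0 is given by ∂[p,q] = [q] − [p]. For instance
  ∂[1,3] = [3] − [1].
The 5×10 boundary matrix has rank 4 and Smith normal form diag(1,1,1,1).

Boundary ∂_2: C_2 → C_1 acts by ∂[p,q,r] = [q,r] − [p,r] + [p,q]. For instance
  ∂[0,2,4] = [2,4] − [0,4] + [0,2],
  ∂[1,3,4] = [3,4] − [1,4] + [1,3].
The resulting 10×10 matrix has rank 6, and its Smith normal form has invariant factors (1,1,1,1,1,1).

Boundary ∂_3: C_3 → C_2 sends each 3-simplex σ to the alternating sum Σ_i (−1)^i (σ with its i-th vertex removed). For instance
  ∂[0,1,3,4] = [1,3,4] − [0,3,4] + [0,1,4] − [0,1,3],
  ∂[1,2,3,4] = [2,3,4] − [1,3,4] + [1,2,4] − [1,2,3].
The resulting 10×5 matrix has rank 4, and its Smith normal form has invariant factors (1,1,1,1).

From H_k ≅ ker(∂_k) / im(∂_{k+1}) we obtain:

  H_0: rank C_0 − rank ∂_1 = 5 − 4 = 1, and the invariant factors of ∂_1 are all 1, so H_0 = Z.
  H_1: rank ker ∂_1 − rank ∂_2 = (10 − 4) − 6 = 0, and the invariant factors of ∂_2 are all 1, so H_1 = 0.
  H_2: rank ker ∂_2 − rank ∂_3 = (10 − 6) − 4 = 0, and the invariant factors of ∂_3 are all 1, so H_2 = 0.
  H_3: rank ker ∂_3 − rank ∂_4 = (5 − 4) − 0 = 1, and there is no ∂_4, so H_3 = Z.

(K is a triangulation of the 3-sphere S^3.)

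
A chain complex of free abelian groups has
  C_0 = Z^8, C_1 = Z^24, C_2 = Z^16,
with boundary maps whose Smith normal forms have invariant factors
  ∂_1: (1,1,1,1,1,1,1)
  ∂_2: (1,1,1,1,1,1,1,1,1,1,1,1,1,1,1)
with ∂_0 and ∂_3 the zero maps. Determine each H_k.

H_0: b_0 = 8 − 0 − 7 = 1; torsion from ∂_1 factors > 1: none. So H_0 = Z.
H_1: b_1 = 24 − 7 − 15 = 2; torsion from ∂_2 factors > 1: none. So H_1 = Z^2.
H_2: b_2 = 16 − 15 − 0 = 1; torsion from ∂_3 factors > 1: none. So H_2 = Z.

H_0 = Z,  H_1 = Z^2,  H_2 = Z.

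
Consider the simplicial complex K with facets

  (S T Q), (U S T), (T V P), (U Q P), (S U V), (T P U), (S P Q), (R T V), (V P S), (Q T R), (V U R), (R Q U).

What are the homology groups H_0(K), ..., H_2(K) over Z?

Order the vertices as P < Q < R < S < T < U < V. Listing each simplex with vertices in this order, K has dimension 2 with simplices:

  0-simplices (7): P, Q, R, S, T, U, V
  1-simplices (18): PQ, PS, PT, PU, PV, QR, QS, QT, QU, RT, RU, RV, ST, SU, SV, TU, TV, UV
  2-simplices (12): PQS, PQU, PSV, PTU, PTV, QRT, QRU, QST, RTV, RUV, STU, SUV

so the chain groups are C_0 ≅ Z^7, C_1 ≅ Z^18, C_2 ≅ Z^12.

Boundary ∂_1: C_1 → C_0 maps an edge to its endpoints' difference, ∂[p,q] = q − p. For instance
  ∂QR = R − Q.
As a 7×18 matrix over Z this has rank 6, with invariant factors (1,1,1,1,1,1).

∂_2: C_2 → C_1 sends each 2-simplex [p,q,r] to [q,r] − [p,r] + [p,q]. For instance
  ∂PSV = SV − PV + PS,
  ∂QRT = RT − QT + QR.
The 18×12 boundary matrix has rank 12 and Smith normal form diag(1,1,1,1,1,1,1,1,1,1,1,2).

Computing H_k = (kernel of ∂_k) / (image of ∂_{k+1}):

  H_0: rank C_0 − rank ∂_1 = 7 − 6 = 1, and the invariant factors of ∂_1 are all 1, so H_0 = Z.
  H_1: rank ker ∂_1 − rank ∂_2 = (18 − 6) − 12 = 0, and ∂_2 has invariant factor 2 > 1, so H_1 = Z/2.
  H_2: rank ker ∂_2 − rank ∂_3 = (12 − 12) − 0 = 0, and there is no ∂_3, so H_2 = 0.

(K is a triangulation of the real projective plane RP^2.)

H_0 = Z,  H_1 = Z/2,  H_2 = 0.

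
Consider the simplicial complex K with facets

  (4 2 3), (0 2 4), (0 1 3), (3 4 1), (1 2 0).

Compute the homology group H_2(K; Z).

Fix the vertex order 0 < 1 < 2 < 3 < 4 and write every simplex with vertices in increasing order. Then dim K = 2 and the simplices of K are:

  0-simplices (5): [0], [1], [2], [3], [4]
  1-simplices (10): [0,1], [0,2], [0,3], [0,4], [1,2], [1,3], [1,4], [2,3], [2,4], [3,4]
  2-simplices (5): [0,1,2], [0,1,3], [0,2,4], [1,3,4], [2,3,4]

so the chain groups are C_0 ≅ Z^5, C_1 ≅ Z^10, C_2 ≅ Z^5.

The boundary map ∂_1: C_1 → C_0 is given by ∂[p,q] = [q] − [p].
This gives a 5×10 integer matrix of rank 4; reducing to Smith normal form yields diagonal entries (1,1,1,1).

Boundary ∂_2: C_2 → C_1 acts by ∂[p,q,r] = [q,r] − [p,r] + [p,q]. For instance
  ∂[1,3,4] = [3,4] − [1,4] + [1,3],
  ∂[2,3,4] = [3,4] − [2,4] + [2,3].
The 10×5 boundary matrix has rank 5 and Smith normal form diag(1,1,1,1,1).

Computing H_k = (kernel of ∂_k) / (image of ∂_{k+1}):

  H_2: rank ker ∂_2 − rank ∂_3 = (5 − 5) − 0 = 0, and there is no ∂_3, so H_2 ≅ 0.

H_2 ≅ 0.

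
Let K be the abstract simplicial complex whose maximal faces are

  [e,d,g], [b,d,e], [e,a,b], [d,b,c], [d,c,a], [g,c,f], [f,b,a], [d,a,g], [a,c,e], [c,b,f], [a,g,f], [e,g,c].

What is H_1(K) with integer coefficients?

We work with the vertex ordering a < b < c < d < e < f < g. The simplices of K, each written with vertices in increasing order, are:

  0-simplices (7): a, b, c, d, e, f, g
  1-simplices (18): ab, ac, ad, ae, af, ag, bc, bd, be, bf, cd, ce, cf, cg, de, dg, eg, fg
  2-simplices (12): abe, abf, acd, ace, adg, afg, bcd, bcf, bde, ceg, cfg, deg

giving chain groups C_0 ≅ Z^7, C_1 ≅ Z^18, C_2 ≅ Z^12.

∂_1: C_1 → C_0 maps an edge to its endpoints' difference, ∂[p,q] = q − p.
As a 7×18 matrix over Z this has rank 6, with invariant factors (1,1,1,1,1,1).

Boundary ∂_2: C_2 → C_1 maps a triangle to the signed sum of its edges. For instance
  ∂deg = eg − dg + de,
  ∂ace = ce − ae + ac.
The resulting 18×12 matrix has rank 12, and its Smith normal form has invariant factors (1,1,1,1,1,1,1,1,1,1,1,2).

Computing H_k = (kernel of ∂_k) / (image of ∂_{k+1}):

  H_1: rank ker ∂_1 − rank ∂_2 = (18 − 6) − 12 = 0, and ∂_2 has invariant factor 2 > 1, so H_1 = Z/2.

(K is a triangulation of the real projective plane RP^2.)

H_1 ≅ Z/2.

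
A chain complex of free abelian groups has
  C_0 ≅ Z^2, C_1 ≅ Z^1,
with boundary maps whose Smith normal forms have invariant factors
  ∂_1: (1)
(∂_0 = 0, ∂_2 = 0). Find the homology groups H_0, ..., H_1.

H_0: b_0 = 2 − 0 − 1 = 1; torsion from ∂_1 factors > 1: none. So H_0 ≅ Z.
H_1: b_1 = 1 − 1 − 0 = 0; torsion from ∂_2 factors > 1: none. So H_1 ≅ 0.

H_0 ≅ Z,  H_1 = 0.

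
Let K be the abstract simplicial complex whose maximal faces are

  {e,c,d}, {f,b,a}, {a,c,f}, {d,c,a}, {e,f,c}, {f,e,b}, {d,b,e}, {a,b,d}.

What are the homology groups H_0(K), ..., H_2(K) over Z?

Order the vertices as a < b < c < d < e < f. Listing each simplex with vertices in this order, K has dimension 2 with simplices:

  0-simplices (6): a, b, c, d, e, f
  1-simplices (12): ab, ac, ad, af, bd, be, bf, cd, ce, cf, de, ef
  2-simplices (8): abd, abf, acd, acf, bde, bef, cde, cef

so the chain groups are C_0 ≅ Z^6, C_1 ≅ Z^12, C_2 ≅ Z^8.

The boundary map ∂_1: C_1 → C_0 is given by ∂[p,q] = [q] − [p].
This gives a 6×12 integer matrix of rank 5; reducing to Smith normal form yields diagonal entries (1,1,1,1,1).

∂_2: C_2 → C_1 sends each 2-simplex [p,q,r] to [q,r] − [p,r] + [p,q]. For instance
  ∂abd = bd − ad + ab,
  ∂acd = cd − ad + ac.
This gives a 12×8 integer matrix of rank 7; reducing to Smith normal form yields diagonal entries (1,1,1,1,1,1,1).

From H_k ≅ ker(∂_k) / im(∂_{k+1}) we obtain:

  H_0: rank C_0 − rank ∂_1 = 6 − 5 = 1, and the invariant factors of ∂_1 are all 1, so H_0 = Z.
  H_1: rank ker ∂_1 − rank ∂_2 = (12 − 5) − 7 = 0, and the invariant factors of ∂_2 are all 1, so H_1 = 0.
  H_2: rank ker ∂_2 − rank ∂_3 = (8 − 7) − 0 = 1, and there is no ∂_3, so H_2 = Z.

As a check, the Euler characteristic is 6 − 12 + 8 = 2, which agrees with 1 − 0 + 1 = 2.

H_0 ≅ Z,  H_1 = 0,  H_2 ≅ Z.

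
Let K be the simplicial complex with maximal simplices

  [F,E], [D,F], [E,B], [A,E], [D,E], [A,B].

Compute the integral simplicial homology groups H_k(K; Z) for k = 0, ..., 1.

Order the vertices as A < B < D < E < F. Listing each simplex with vertices in this order, K has dimension 1 with simplices:

  0-simplices (5): A, B, D, E, F
  1-simplices (6): AB, AE, BE, DE, DF, EF

Hence C_0 ≅ Z^5, C_1 ≅ Z^6.

Boundary ∂_1: C_1 → C_0 maps an edge to its endpoints' difference, ∂[p,q] = q − p. For instance
  ∂DE = E − D.
The 5×6 boundary matrix has rank 4 and Smith normal form diag(1,1,1,1).

From H_k ≅ ker(∂_k) / im(∂_{k+1}) we obtain:

  H_0: rank C_0 − rank ∂_1 = 5 − 4 = 1, and the invariant factors of ∂_1 are all 1, so H_0 ≅ Z.
  H_1: rank ker ∂_1 − rank ∂_2 = (6 − 4) − 0 = 2, and there is no ∂_2, so H_1 ≅ Z^2.

As a check, the Euler characteristic is 5 − 6 = -1, which agrees with 1 − 2 = -1.
(K is a triangulation of a wedge of 2 circles.)

H_0 = Z,  H_1 = Z^2.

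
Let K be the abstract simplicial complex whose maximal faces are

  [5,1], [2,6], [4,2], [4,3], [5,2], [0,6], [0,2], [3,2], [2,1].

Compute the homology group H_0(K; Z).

H_0 = Z.

K has 7 vertices, 9 edges.
rank ∂_0 = 0, rank ∂_1 = 6 ⇒ b_0 = 7 − 0 − 6 = 1; all invariant factors of ∂_1 are 1 so no torsion. So H_0 ≅ Z.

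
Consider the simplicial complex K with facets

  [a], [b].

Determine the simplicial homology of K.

Order the vertices as a < b. Listing each simplex with vertices in this order, K has dimension 0 with simplices:

  0-simplices (2): a, b

so the chain groups are C_0 ≅ Z^2.

Now H_k = ker ∂_k / im ∂_{k+1}, so:

  H_0: rank C_0 − rank ∂_1 = 2 − 0 = 2, and there is no ∂_1, so H_0 ≅ Z^2.

H_0 ≅ Z^2.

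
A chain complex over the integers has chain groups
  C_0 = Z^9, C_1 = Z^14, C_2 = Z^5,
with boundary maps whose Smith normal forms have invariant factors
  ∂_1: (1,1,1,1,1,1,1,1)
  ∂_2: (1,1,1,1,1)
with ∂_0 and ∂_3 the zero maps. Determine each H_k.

H_0 ≅ Z,  H_1 ≅ Z,  H_2 = 0.

H_0: b_0 = 9 − 0 − 8 = 1; torsion from ∂_1 factors > 1: none. So H_0 ≅ Z.
H_1: b_1 = 14 − 8 − 5 = 1; torsion from ∂_2 factors > 1: none. So H_1 ≅ Z.
H_2: b_2 = 5 − 5 − 0 = 0; torsion from ∂_3 factors > 1: none. So H_2 ≅ 0.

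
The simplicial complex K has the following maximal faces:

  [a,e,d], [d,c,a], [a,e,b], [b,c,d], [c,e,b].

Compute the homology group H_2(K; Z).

H_2 ≅ 0.

Take the total order a < b < c < d < e on the vertex set. Then K (dimension 2) consists of the simplices:

  0-simplices (5): a, b, c, d, e
  1-simplices (10): ab, ac, ad, ae, bc, bd, be, cd, ce, de
  2-simplices (5): abe, acd, ade, bcd, bce

so the chain groups are C_0 ≅ Z^5, C_1 ≅ Z^10, C_2 ≅ Z^5.

The boundary map ∂_1: C_1 → C_0 maps an edge to its endpoints' difference, ∂[p,q] = q − p.
The resulting 5×10 matrix has rank 4, and its Smith normal form has invariant factors (1,1,1,1).

The boundary map ∂_2: C_2 → C_1 acts by ∂[p,q,r] = [q,r] − [p,r] + [p,q]. For instance
  ∂ade = de − ae + ad,
  ∂acd = cd − ad + ac.
The 10×5 boundary matrix has rank 5 and Smith normal form diag(1,1,1,1,1).

Now H_k = ker ∂_k / im ∂_{k+1}, so:

  H_2: rank ker ∂_2 − rank ∂_3 = (5 − 5) − 0 = 0, and there is no ∂_3, so H_2 ≅ 0.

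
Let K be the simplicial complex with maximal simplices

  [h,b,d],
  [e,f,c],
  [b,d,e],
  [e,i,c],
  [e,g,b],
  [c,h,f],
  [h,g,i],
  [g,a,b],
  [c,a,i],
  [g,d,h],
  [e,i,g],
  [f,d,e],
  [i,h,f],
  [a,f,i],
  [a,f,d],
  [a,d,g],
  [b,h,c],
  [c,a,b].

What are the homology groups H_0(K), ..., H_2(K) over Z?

Order the vertices as a < b < c < d < e < f < g < h < i. Listing each simplex with vertices in this order, K has dimension 2 with simplices:

  0-simplices (9): a, b, c, d, e, f, g, h, i
  1-simplices (27): ab, ac, ad, af, ag, ai, bc, bd, be, bg, bh, ce, cf, ch, ci, de, df, dg, dh, ef, eg, ei, fh, fi, gh, gi, hi
  2-simplices (18): abc, abg, aci, adf, adg, afi, bch, bde, bdh, beg, cef, cei, cfh, def, dgh, egi, fhi, ghi

giving chain groups C_0 ≅ Z^9, C_1 ≅ Z^27, C_2 ≅ Z^18.

The boundary map ∂_1: C_1 → C_0 sends each edge [p,q] (with p < q) to q − p.
As a 9×27 matrix over Z this has rank 8, with invariant factors (1,1,1,1,1,1,1,1).

∂_2: C_2 → C_1 sends each 2-simplex [p,q,r] to [q,r] − [p,r] + [p,q]. For instance
  ∂adg = dg − ag + ad,
  ∂fhi = hi − fi + fh.
The 27×18 boundary matrix has rank 18 and Smith normal form diag(1,1,1,1,1,1,1,1,1,1,1,1,1,1,1,1,1,2).

Computing H_k = (kernel of ∂_k) / (image of ∂_{k+1}):

  H_0: rank C_0 − rank ∂_1 = 9 − 8 = 1, and the invariant factors of ∂_1 are all 1, so H_0 = Z.
  H_1: rank ker ∂_1 − rank ∂_2 = (27 − 8) − 18 = 1, and ∂_2 has invariant factor 2 > 1, so H_1 = Z ⊕ Z/2Z.
  H_2: rank ker ∂_2 − rank ∂_3 = (18 − 18) − 0 = 0, and there is no ∂_3, so H_2 = 0.

As a check, the Euler characteristic is 9 − 27 + 18 = 0, which agrees with 1 − 1 + 0 = 0.

H_0 ≅ Z,  H_1 ≅ Z ⊕ Z/2Z,  H_2 = 0.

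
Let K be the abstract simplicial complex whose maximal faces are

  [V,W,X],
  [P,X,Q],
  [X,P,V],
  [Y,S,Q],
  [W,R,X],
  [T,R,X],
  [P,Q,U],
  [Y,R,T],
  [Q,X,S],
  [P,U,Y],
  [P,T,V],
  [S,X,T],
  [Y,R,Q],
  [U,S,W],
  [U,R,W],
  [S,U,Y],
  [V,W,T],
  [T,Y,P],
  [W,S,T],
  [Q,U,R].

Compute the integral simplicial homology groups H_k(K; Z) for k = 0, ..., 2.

Take the total order P < Q < R < S < T < U < V < W < X < Y on the vertex set. Then K (dimension 2) consists of the simplices:

  0-simplices (10): P, Q, R, S, T, U, V, W, X, Y
  1-simplices (30): PQ, PT, PU, PV, PX, PY, QR, QS, QU, QX, QY, RT, RU, RW, RX, RY, ST, SU, SW, SX, SY, TV, TW, TX, TY, UW, UY, VW, VX, WX
  2-simplices (20): PQU, PQX, PTV, PTY, PUY, PVX, QRU, QRY, QSX, QSY, RTX, RTY, RUW, RWX, STW, STX, SUW, SUY, TVW, VWX

giving chain groups C_0 ≅ Z^10, C_1 ≅ Z^30, C_2 ≅ Z^20.

The boundary map ∂_1: C_1 → C_0 maps an edge to its endpoints' difference, ∂[p,q] = q − p. For instance
  ∂SU = U − S.
The 10×30 boundary matrix has rank 9 and Smith normal form diag(1,1,1,1,1,1,1,1,1).

∂_2: C_2 → C_1 maps a triangle to the signed sum of its edges. For instance
  ∂VWX = WX − VX + VW,
  ∂RTY = TY − RY + RT.
The resulting 30×20 matrix has rank 20, and its Smith normal form has invariant factors (1,1,1,1,1,1,1,1,1,1,1,1,1,1,1,1,1,1,1,2).

Now H_k = ker ∂_k / im ∂_{k+1}, so:

  H_0: rank C_0 − rank ∂_1 = 10 − 9 = 1, and the invariant factors of ∂_1 are all 1, so H_0 = Z.
  H_1: rank ker ∂_1 − rank ∂_2 = (30 − 9) − 20 = 1, and ∂_2 has invariant factor 2 > 1, so H_1 = Z ⊕ Z/2.
  H_2: rank ker ∂_2 − rank ∂_3 = (20 − 20) − 0 = 0, and there is no ∂_3, so H_2 = 0.

As a check, the Euler characteristic is 10 − 30 + 20 = 0, which agrees with 1 − 1 + 0 = 0.

H_0 ≅ Z,  H_1 ≅ Z ⊕ Z/2,  H_2 = 0.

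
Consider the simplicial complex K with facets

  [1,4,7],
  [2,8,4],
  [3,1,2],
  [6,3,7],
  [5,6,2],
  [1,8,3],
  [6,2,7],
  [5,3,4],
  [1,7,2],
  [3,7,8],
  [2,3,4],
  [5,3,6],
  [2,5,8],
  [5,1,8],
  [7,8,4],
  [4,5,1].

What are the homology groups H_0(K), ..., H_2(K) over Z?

We work with the vertex ordering 1 < 2 < 3 < 4 < 5 < 6 < 7 < 8. The simplices of K, each written with vertices in increasing order, are:

  0-simplices (8): [1], [2], [3], [4], [5], [6], [7], [8]
  1-simplices (24): (24 of them)
  2-simplices (16): [1,2,3], [1,2,7], [1,3,8], [1,4,5], [1,4,7], [1,5,8], [2,3,4], [2,4,8], [2,5,6], [2,5,8], [2,6,7], [3,4,5], [3,5,6], [3,6,7], [3,7,8], [4,7,8]

so the chain groups are C_0 ≅ Z^8, C_1 ≅ Z^24, C_2 ≅ Z^16.

The boundary map ∂_1: C_1 → C_0 maps an edge to its endpoints' difference, ∂[p,q] = q − p.
The resulting 8×24 matrix has rank 7, and its Smith normal form has invariant factors (1,1,1,1,1,1,1).

∂_2: C_2 → C_1 maps a triangle to the signed sum of its edges. For instance
  ∂[3,6,7] = [6,7] − [3,7] + [3,6],
  ∂[1,3,8] = [3,8] − [1,8] + [1,3].
The resulting 24×16 matrix has rank 15, and its Smith normal form has invariant factors (1,1,1,1,1,1,1,1,1,1,1,1,1,1,1).

Now H_k = ker ∂_k / im ∂_{k+1}, so:

  H_0: rank C_0 − rank ∂_1 = 8 − 7 = 1, and the invariant factors of ∂_1 are all 1, so H_0 ≅ Z.
  H_1: rank ker ∂_1 − rank ∂_2 = (24 − 7) − 15 = 2, and the invariant factors of ∂_2 are all 1, so H_1 ≅ Z^2.
  H_2: rank ker ∂_2 − rank ∂_3 = (16 − 15) − 0 = 1, and there is no ∂_3, so H_2 ≅ Z.

(K is a triangulation of the torus T^2.)

H_0 ≅ Z,  H_1 ≅ Z^2,  H_2 ≅ Z.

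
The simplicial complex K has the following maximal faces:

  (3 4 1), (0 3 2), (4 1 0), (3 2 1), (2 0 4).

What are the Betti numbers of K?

Fix the vertex order 0 < 1 < 2 < 3 < 4 and write every simplex with vertices in increasing order. Then dim K = 2 and the simplices of K are:

  0-simplices (5): [0], [1], [2], [3], [4]
  1-simplices (10): [0,1], [0,2], [0,3], [0,4], [1,2], [1,3], [1,4], [2,3], [2,4], [3,4]
  2-simplices (5): [0,1,4], [0,2,3], [0,2,4], [1,2,3], [1,3,4]

giving chain groups C_0 ≅ Z^5, C_1 ≅ Z^10, C_2 ≅ Z^5.

∂_1: C_1 → C_0 sends each edge [p,q] (with p < q) to q − p.
This gives a 5×10 integer matrix of rank 4; reducing to Smith normal form yields diagonal entries (1,1,1,1).

∂_2: C_2 → C_1 sends each 2-simplex [p,q,r] to [q,r] − [p,r] + [p,q]. For instance
  ∂[0,2,4] = [2,4] − [0,4] + [0,2],
  ∂[1,2,3] = [2,3] − [1,3] + [1,2].
The resulting 10×5 matrix has rank 5, and its Smith normal form has invariant factors (1,1,1,1,1).

Now H_k = ker ∂_k / im ∂_{k+1}, so:

  H_0: rank C_0 − rank ∂_1 = 5 − 4 = 1, and the invariant factors of ∂_1 are all 1, so H_0 ≅ Z.
  H_1: rank ker ∂_1 − rank ∂_2 = (10 − 4) − 5 = 1, and the invariant factors of ∂_2 are all 1, so H_1 ≅ Z.
  H_2: rank ker ∂_2 − rank ∂_3 = (5 − 5) − 0 = 0, and there is no ∂_3, so H_2 ≅ 0.

As a check, the Euler characteristic is 5 − 10 + 5 = 0, which agrees with 1 − 1 + 0 = 0.

Hence the Betti numbers are b_0 = 1, b_1 = 1, b_2 = 0.

b_0 = 1, b_1 = 1, b_2 = 0.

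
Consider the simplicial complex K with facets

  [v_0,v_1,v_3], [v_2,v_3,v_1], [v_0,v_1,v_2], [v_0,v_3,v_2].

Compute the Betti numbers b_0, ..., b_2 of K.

Fix the vertex order v_0 < v_1 < v_2 < v_3 and write every simplex with vertices in increasing order. Then dim K = 2 and the simplices of K are:

  0-simplices (4): [v_0], [v_1], [v_2], [v_3]
  1-simplices (6): [v_0,v_1], [v_0,v_2], [v_0,v_3], [v_1,v_2], [v_1,v_3], [v_2,v_3]
  2-simplices (4): [v_0,v_1,v_2], [v_0,v_1,v_3], [v_0,v_2,v_3], [v_1,v_2,v_3]

Hence C_0 ≅ Z^4, C_1 ≅ Z^6, C_2 ≅ Z^4.

Boundary ∂_1: C_1 → C_0 maps an edge to its endpoints' difference, ∂[p,q] = q − p.
This gives a 4×6 integer matrix of rank 3; reducing to Smith normal form yields diagonal entries (1,1,1).

Boundary ∂_2: C_2 → C_1 sends each 2-simplex [p,q,r] to [q,r] − [p,r] + [p,q]. For instance
  ∂[v_0,v_2,v_3] = [v_2,v_3] − [v_0,v_3] + [v_0,v_2],
  ∂[v_0,v_1,v_2] = [v_1,v_2] − [v_0,v_2] + [v_0,v_1].
As a 6×4 matrix over Z this has rank 3, with invariant factors (1,1,1).

Reading off H_k = ker ∂_k / im ∂_{k+1}:

  H_0: rank C_0 − rank ∂_1 = 4 − 3 = 1, and the invariant factors of ∂_1 are all 1, so H_0 ≅ Z.
  H_1: rank ker ∂_1 − rank ∂_2 = (6 − 3) − 3 = 0, and the invariant factors of ∂_2 are all 1, so H_1 ≅ 0.
  H_2: rank ker ∂_2 − rank ∂_3 = (4 − 3) − 0 = 1, and there is no ∂_3, so H_2 ≅ Z.

Hence the Betti numbers are b_0 = 1, b_1 = 0, b_2 = 1.

b_0 = 1, b_1 = 0, b_2 = 1.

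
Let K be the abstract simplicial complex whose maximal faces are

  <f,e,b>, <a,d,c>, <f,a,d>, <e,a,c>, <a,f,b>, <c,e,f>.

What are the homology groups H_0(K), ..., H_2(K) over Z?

Take the total order a < b < c < d < e < f on the vertex set. Then K (dimension 2) consists of the simplices:

  0-simplices (6): a, b, c, d, e, f
  1-simplices (12): ab, ac, ad, ae, af, be, bf, cd, ce, cf, df, ef
  2-simplices (6): abf, acd, ace, adf, bef, cef

Hence C_0 ≅ Z^6, C_1 ≅ Z^12, C_2 ≅ Z^6.

The boundary map ∂_1: C_1 → C_0 sends each edge [p,q] (with p < q) to q − p.
The 6×12 boundary matrix has rank 5 and Smith normal form diag(1,1,1,1,1).

∂_2: C_2 → C_1 acts by ∂[p,q,r] = [q,r] − [p,r] + [p,q]. For instance
  ∂acd = cd − ad + ac,
  ∂adf = df − af + ad.
The resulting 12×6 matrix has rank 6, and its Smith normal form has invariant factors (1,1,1,1,1,1).

From H_k ≅ ker(∂_k) / im(∂_{k+1}) we obtain:

  H_0: rank C_0 − rank ∂_1 = 6 − 5 = 1, and the invariant factors of ∂_1 are all 1, so H_0 = Z.
  H_1: rank ker ∂_1 − rank ∂_2 = (12 − 5) − 6 = 1, and the invariant factors of ∂_2 are all 1, so H_1 = Z.
  H_2: rank ker ∂_2 − rank ∂_3 = (6 − 6) − 0 = 0, and there is no ∂_3, so H_2 = 0.

As a check, the Euler characteristic is 6 − 12 + 6 = 0, which agrees with 1 − 1 + 0 = 0.
(K is a triangulation of the cylinder S^1 x I.)

H_0 ≅ Z,  H_1 ≅ Z,  H_2 = 0.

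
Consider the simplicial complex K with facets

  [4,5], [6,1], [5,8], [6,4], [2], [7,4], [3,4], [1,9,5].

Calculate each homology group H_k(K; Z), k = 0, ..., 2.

H_0 = Z^2,  H_1 = Z,  H_2 = 0.

Order the vertices as 1 < 2 < 3 < 4 < 5 < 6 < 7 < 8 < 9. Listing each simplex with vertices in this order, K has dimension 2 with simplices:

  0-simplices (9): [1], [2], [3], [4], [5], [6], [7], [8], [9]
  1-simplices (9): [1,5], [1,6], [1,9], [3,4], [4,5], [4,6], [4,7], [5,8], [5,9]
  2-simplices (1): [1,5,9]

giving chain groups C_0 ≅ Z^9, C_1 ≅ Z^9, C_2 ≅ Z^1.

∂_1: C_1 → C_0 is given by ∂[p,q] = [q] − [p]. For instance
  ∂[1,6] = [6] − [1].
This gives a 9×9 integer matrix of rank 7; reducing to Smith normal form yields diagonal entries (1,1,1,1,1,1,1).

∂_2: C_2 → C_1 sends each 2-simplex [p,q,r] to [q,r] − [p,r] + [p,q]. For instance
  ∂[1,5,9] = [5,9] − [1,9] + [1,5].
The 9×1 boundary matrix has rank 1 and Smith normal form diag(1).

Reading off H_k = ker ∂_k / im ∂_{k+1}:

  H_0: rank C_0 − rank ∂_1 = 9 − 7 = 2, and the invariant factors of ∂_1 are all 1, so H_0 = Z^2.
  H_1: rank ker ∂_1 − rank ∂_2 = (9 − 7) − 1 = 1, and the invariant factors of ∂_2 are all 1, so H_1 = Z.
  H_2: rank ker ∂_2 − rank ∂_3 = (1 − 1) − 0 = 0, and there is no ∂_3, so H_2 = 0.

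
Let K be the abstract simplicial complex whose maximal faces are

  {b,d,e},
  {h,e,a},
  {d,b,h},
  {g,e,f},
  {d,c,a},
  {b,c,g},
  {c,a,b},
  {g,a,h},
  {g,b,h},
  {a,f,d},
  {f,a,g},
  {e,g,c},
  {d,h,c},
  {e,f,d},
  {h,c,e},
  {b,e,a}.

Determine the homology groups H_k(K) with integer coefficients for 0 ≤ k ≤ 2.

H_0 = Z,  H_1 = Z^2,  H_2 = Z.

Order the vertices as a < b < c < d < e < f < g < h. Listing each simplex with vertices in this order, K has dimension 2 with simplices:

  0-simplices (8): a, b, c, d, e, f, g, h
  1-simplices (24): ab, ac, ad, ae, af, ag, ah, bc, bd, be, bg, bh, cd, ce, cg, ch, de, df, dh, ef, eg, eh, fg, gh
  2-simplices (16): abc, abe, acd, adf, aeh, afg, agh, bcg, bde, bdh, bgh, cdh, ceg, ceh, def, efg

so the chain groups are C_0 ≅ Z^8, C_1 ≅ Z^24, C_2 ≅ Z^16.

The boundary map ∂_1: C_1 → C_0 is given by ∂[p,q] = [q] − [p].
The 8×24 boundary matrix has rank 7 and Smith normal form diag(1,1,1,1,1,1,1).

Boundary ∂_2: C_2 → C_1 acts by ∂[p,q,r] = [q,r] − [p,r] + [p,q]. For instance
  ∂bdh = dh − bh + bd,
  ∂adf = df − af + ad.
The 24×16 boundary matrix has rank 15 and Smith normal form diag(1,1,1,1,1,1,1,1,1,1,1,1,1,1,1).

From H_k ≅ ker(∂_k) / im(∂_{k+1}) we obtain:

  H_0: rank C_0 − rank ∂_1 = 8 − 7 = 1, and the invariant factors of ∂_1 are all 1, so H_0 ≅ Z.
  H_1: rank ker ∂_1 − rank ∂_2 = (24 − 7) − 15 = 2, and the invariant factors of ∂_2 are all 1, so H_1 ≅ Z^2.
  H_2: rank ker ∂_2 − rank ∂_3 = (16 − 15) − 0 = 1, and there is no ∂_3, so H_2 ≅ Z.

(K is a triangulation of the torus T^2.)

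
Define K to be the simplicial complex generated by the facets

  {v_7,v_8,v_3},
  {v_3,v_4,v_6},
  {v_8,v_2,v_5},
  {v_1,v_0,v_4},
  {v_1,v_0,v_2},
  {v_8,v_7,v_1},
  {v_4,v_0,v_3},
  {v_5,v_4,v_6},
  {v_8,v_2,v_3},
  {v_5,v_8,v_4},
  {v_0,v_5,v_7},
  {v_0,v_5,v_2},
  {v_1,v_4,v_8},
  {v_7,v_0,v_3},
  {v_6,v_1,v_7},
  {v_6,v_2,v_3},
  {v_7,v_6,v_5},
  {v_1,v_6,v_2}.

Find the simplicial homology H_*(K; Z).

We work with the vertex ordering v_0 < v_1 < v_2 < v_3 < v_4 < v_5 < v_6 < v_7 < v_8. The simplices of K, each written with vertices in increasing order, are:

  0-simplices (9): [v_0], [v_1], [v_2], [v_3], [v_4], [v_5], [v_6], [v_7], [v_8]
  1-simplices (27): (27 of them)
  2-simplices (18): (18 of them)

so the chain groups are C_0 ≅ Z^9, C_1 ≅ Z^27, C_2 ≅ Z^18.

The boundary map ∂_1: C_1 → C_0 maps an edge to its endpoints' difference, ∂[p,q] = q − p.
The 9×27 boundary matrix has rank 8 and Smith normal form diag(1,1,1,1,1,1,1,1).

∂_2: C_2 → C_1 maps a triangle to the signed sum of its edges. For instance
  ∂[v_0,v_1,v_4] = [v_1,v_4] − [v_0,v_4] + [v_0,v_1],
  ∂[v_0,v_3,v_7] = [v_3,v_7] − [v_0,v_7] + [v_0,v_3].
The 27×18 boundary matrix has rank 17 and Smith normal form diag(1,1,1,1,1,1,1,1,1,1,1,1,1,1,1,1,1).

Now H_k = ker ∂_k / im ∂_{k+1}, so:

  H_0: rank C_0 − rank ∂_1 = 9 − 8 = 1, and the invariant factors of ∂_1 are all 1, so H_0 ≅ Z.
  H_1: rank ker ∂_1 − rank ∂_2 = (27 − 8) − 17 = 2, and the invariant factors of ∂_2 are all 1, so H_1 ≅ Z^2.
  H_2: rank ker ∂_2 − rank ∂_3 = (18 − 17) − 0 = 1, and there is no ∂_3, so H_2 ≅ Z.

As a check, the Euler characteristic is 9 − 27 + 18 = 0, which agrees with 1 − 2 + 1 = 0.

H_0 ≅ Z,  H_1 ≅ Z^2,  H_2 ≅ Z.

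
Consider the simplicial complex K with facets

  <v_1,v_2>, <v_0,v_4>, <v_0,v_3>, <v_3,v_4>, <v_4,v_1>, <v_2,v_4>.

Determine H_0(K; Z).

H_0 = Z.

Order the vertices as v_0 < v_1 < v_2 < v_3 < v_4. Listing each simplex with vertices in this order, K has dimension 1 with simplices:

  0-simplices (5): [v_0], [v_1], [v_2], [v_3], [v_4]
  1-simplices (6): [v_0,v_3], [v_0,v_4], [v_1,v_2], [v_1,v_4], [v_2,v_4], [v_3,v_4]

so the chain groups are C_0 ≅ Z^5, C_1 ≅ Z^6.

The boundary map ∂_1: C_1 → C_0 maps an edge to its endpoints' difference, ∂[p,q] = q − p. For instance
  ∂[v_1,v_2] = [v_2] − [v_1].
The 5×6 boundary matrix has rank 4 and Smith normal form diag(1,1,1,1).

From H_k ≅ ker(∂_k) / im(∂_{k+1}) we obtain:

  H_0: rank C_0 − rank ∂_1 = 5 − 4 = 1, and the invariant factors of ∂_1 are all 1, so H_0 ≅ Z.

(K is a triangulation of a wedge of 2 circles.)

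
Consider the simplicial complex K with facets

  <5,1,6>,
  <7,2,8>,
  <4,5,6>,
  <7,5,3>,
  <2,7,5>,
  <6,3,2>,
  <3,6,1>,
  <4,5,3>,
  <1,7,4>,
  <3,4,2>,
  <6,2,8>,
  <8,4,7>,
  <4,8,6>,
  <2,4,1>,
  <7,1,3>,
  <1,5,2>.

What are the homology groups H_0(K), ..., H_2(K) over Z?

H_0 ≅ Z,  H_1 ≅ Z^2,  H_2 ≅ Z.

We work with the vertex ordering 1 < 2 < 3 < 4 < 5 < 6 < 7 < 8. The simplices of K, each written with vertices in increasing order, are:

  0-simplices (8): [1], [2], [3], [4], [5], [6], [7], [8]
  1-simplices (24): (24 of them)
  2-simplices (16): [1,2,4], [1,2,5], [1,3,6], [1,3,7], [1,4,7], [1,5,6], [2,3,4], [2,3,6], [2,5,7], [2,6,8], [2,7,8], [3,4,5], [3,5,7], [4,5,6], [4,6,8], [4,7,8]

giving chain groups C_0 ≅ Z^8, C_1 ≅ Z^24, C_2 ≅ Z^16.

Boundary ∂_1: C_1 → C_0 sends each edge [p,q] (with p < q) to q − p. For instance
  ∂[4,6] = [6] − [4].
The 8×24 boundary matrix has rank 7 and Smith normal form diag(1,1,1,1,1,1,1).

Boundary ∂_2: C_2 → C_1 acts by ∂[p,q,r] = [q,r] − [p,r] + [p,q]. For instance
  ∂[2,5,7] = [5,7] − [2,7] + [2,5],
  ∂[4,5,6] = [5,6] − [4,6] + [4,5].
The 24×16 boundary matrix has rank 15 and Smith normal form diag(1,1,1,1,1,1,1,1,1,1,1,1,1,1,1).

Computing H_k = (kernel of ∂_k) / (image of ∂_{k+1}):

  H_0: rank C_0 − rank ∂_1 = 8 − 7 = 1, and the invariant factors of ∂_1 are all 1, so H_0 = Z.
  H_1: rank ker ∂_1 − rank ∂_2 = (24 − 7) − 15 = 2, and the invariant factors of ∂_2 are all 1, so H_1 = Z^2.
  H_2: rank ker ∂_2 − rank ∂_3 = (16 − 15) − 0 = 1, and there is no ∂_3, so H_2 = Z.

As a check, the Euler characteristic is 8 − 24 + 16 = 0, which agrees with 1 − 2 + 1 = 0.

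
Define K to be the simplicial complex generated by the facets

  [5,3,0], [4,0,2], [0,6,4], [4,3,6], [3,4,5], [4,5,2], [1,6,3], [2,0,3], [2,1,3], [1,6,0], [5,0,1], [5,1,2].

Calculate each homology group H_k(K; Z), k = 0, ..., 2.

H_0 = Z,  H_1 = Z/2,  H_2 = 0.

Order the vertices as 0 < 1 < 2 < 3 < 4 < 5 < 6. Listing each simplex with vertices in this order, K has dimension 2 with simplices:

  0-simplices (7): [0], [1], [2], [3], [4], [5], [6]
  1-simplices (18): [0,1], [0,2], [0,3], [0,4], [0,5], [0,6], [1,2], [1,3], [1,5], [1,6], [2,3], [2,4], [2,5], [3,4], [3,5], [3,6], [4,5], [4,6]
  2-simplices (12): [0,1,5], [0,1,6], [0,2,3], [0,2,4], [0,3,5], [0,4,6], [1,2,3], [1,2,5], [1,3,6], [2,4,5], [3,4,5], [3,4,6]

giving chain groups C_0 ≅ Z^7, C_1 ≅ Z^18, C_2 ≅ Z^12.

Boundary ∂_1: C_1 → C_0 maps an edge to its endpoints' difference, ∂[p,q] = q − p.
The resulting 7×18 matrix has rank 6, and its Smith normal form has invariant factors (1,1,1,1,1,1).

Boundary ∂_2: C_2 → C_1 acts by ∂[p,q,r] = [q,r] − [p,r] + [p,q]. For instance
  ∂[1,2,5] = [2,5] − [1,5] + [1,2],
  ∂[0,1,6] = [1,6] − [0,6] + [0,1].
This gives a 18×12 integer matrix of rank 12; reducing to Smith normal form yields diagonal entries (1,1,1,1,1,1,1,1,1,1,1,2).

Computing H_k = (kernel of ∂_k) / (image of ∂_{k+1}):

  H_0: rank C_0 − rank ∂_1 = 7 − 6 = 1, and the invariant factors of ∂_1 are all 1, so H_0 = Z.
  H_1: rank ker ∂_1 − rank ∂_2 = (18 − 6) − 12 = 0, and ∂_2 has invariant factor 2 > 1, so H_1 = Z/2.
  H_2: rank ker ∂_2 − rank ∂_3 = (12 − 12) − 0 = 0, and there is no ∂_3, so H_2 = 0.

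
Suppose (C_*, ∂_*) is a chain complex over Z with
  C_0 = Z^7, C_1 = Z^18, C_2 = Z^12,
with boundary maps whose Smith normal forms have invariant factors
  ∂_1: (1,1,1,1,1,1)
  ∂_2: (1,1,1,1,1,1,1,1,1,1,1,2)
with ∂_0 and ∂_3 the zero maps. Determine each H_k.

H_0 ≅ Z,  H_1 ≅ Z/2Z,  H_2 = 0.

H_0: b_0 = 7 − 0 − 6 = 1; torsion from ∂_1 factors > 1: none. So H_0 ≅ Z.
H_1: b_1 = 18 − 6 − 12 = 0; torsion from ∂_2 factors > 1: [2]. So H_1 ≅ Z/2Z.
H_2: b_2 = 12 − 12 − 0 = 0; torsion from ∂_3 factors > 1: none. So H_2 ≅ 0.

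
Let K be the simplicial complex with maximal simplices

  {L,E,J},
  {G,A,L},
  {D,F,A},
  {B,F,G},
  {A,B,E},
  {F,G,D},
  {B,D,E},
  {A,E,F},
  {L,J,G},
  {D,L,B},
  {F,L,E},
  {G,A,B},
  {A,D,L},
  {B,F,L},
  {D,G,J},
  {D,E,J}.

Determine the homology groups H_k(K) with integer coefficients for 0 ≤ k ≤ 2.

Take the total order A < B < D < E < F < G < J < L on the vertex set. Then K (dimension 2) consists of the simplices:

  0-simplices (8): A, B, D, E, F, G, J, L
  1-simplices (24): AB, AD, AE, AF, AG, AL, BD, BE, BF, BG, BL, DE, DF, DG, DJ, DL, EF, EJ, EL, FG, FL, GJ, GL, JL
  2-simplices (16): ABE, ABG, ADF, ADL, AEF, AGL, BDE, BDL, BFG, BFL, DEJ, DFG, DGJ, EFL, EJL, GJL

giving chain groups C_0 ≅ Z^8, C_1 ≅ Z^24, C_2 ≅ Z^16.

The boundary map ∂_1: C_1 → C_0 maps an edge to its endpoints' difference, ∂[p,q] = q − p.
As a 8×24 matrix over Z this has rank 7, with invariant factors (1,1,1,1,1,1,1).

Boundary ∂_2: C_2 → C_1 maps a triangle to the signed sum of its edges. For instance
  ∂ADF = DF − AF + AD,
  ∂EFL = FL − EL + EF.
The resulting 24×16 matrix has rank 15, and its Smith normal form has invariant factors (1,1,1,1,1,1,1,1,1,1,1,1,1,1,1).

Computing H_k = (kernel of ∂_k) / (image of ∂_{k+1}):

  H_0: rank C_0 − rank ∂_1 = 8 − 7 = 1, and the invariant factors of ∂_1 are all 1, so H_0 ≅ Z.
  H_1: rank ker ∂_1 − rank ∂_2 = (24 − 7) − 15 = 2, and the invariant factors of ∂_2 are all 1, so H_1 ≅ Z^2.
  H_2: rank ker ∂_2 − rank ∂_3 = (16 − 15) − 0 = 1, and there is no ∂_3, so H_2 ≅ Z.

H_0 ≅ Z,  H_1 ≅ Z^2,  H_2 ≅ Z.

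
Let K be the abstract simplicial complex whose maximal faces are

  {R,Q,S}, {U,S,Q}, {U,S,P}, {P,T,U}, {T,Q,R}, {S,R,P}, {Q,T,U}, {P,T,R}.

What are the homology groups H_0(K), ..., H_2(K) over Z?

H_0 ≅ Z,  H_1 = 0,  H_2 ≅ Z.

Take the total order P < Q < R < S < T < U on the vertex set. Then K (dimension 2) consists of the simplices:

  0-simplices (6): P, Q, R, S, T, U
  1-simplices (12): PR, PS, PT, PU, QR, QS, QT, QU, RS, RT, SU, TU
  2-simplices (8): PRS, PRT, PSU, PTU, QRS, QRT, QSU, QTU

so the chain groups are C_0 ≅ Z^6, C_1 ≅ Z^12, C_2 ≅ Z^8.

Boundary ∂_1: C_1 → C_0 is given by ∂[p,q] = [q] − [p]. For instance
  ∂QU = U − Q.
The 6×12 boundary matrix has rank 5 and Smith normal form diag(1,1,1,1,1).

Boundary ∂_2: C_2 → C_1 sends each 2-simplex [p,q,r] to [q,r] − [p,r] + [p,q]. For instance
  ∂PSU = SU − PU + PS,
  ∂PTU = TU − PU + PT.
As a 12×8 matrix over Z this has rank 7, with invariant factors (1,1,1,1,1,1,1).

Reading off H_k = ker ∂_k / im ∂_{k+1}:

  H_0: rank C_0 − rank ∂_1 = 6 − 5 = 1, and the invariant factors of ∂_1 are all 1, so H_0 = Z.
  H_1: rank ker ∂_1 − rank ∂_2 = (12 − 5) − 7 = 0, and the invariant factors of ∂_2 are all 1, so H_1 = 0.
  H_2: rank ker ∂_2 − rank ∂_3 = (8 − 7) − 0 = 1, and there is no ∂_3, so H_2 = Z.

As a check, the Euler characteristic is 6 − 12 + 8 = 2, which agrees with 1 − 0 + 1 = 2.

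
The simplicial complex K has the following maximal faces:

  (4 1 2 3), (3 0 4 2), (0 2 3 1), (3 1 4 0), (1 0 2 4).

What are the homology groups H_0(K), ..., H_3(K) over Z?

H_0 ≅ Z,  H_1 = 0,  H_2 = 0,  H_3 ≅ Z.

K has 5 vertices, 10 edges, 10 triangles, 5 3-simplices.
rank ∂_0 = 0, rank ∂_1 = 4 ⇒ b_0 = 5 − 0 − 4 = 1; all invariant factors of ∂_1 are 1 so no torsion. So H_0 = Z.
rank ∂_1 = 4, rank ∂_2 = 6 ⇒ b_1 = 10 − 4 − 6 = 0; all invariant factors of ∂_2 are 1 so no torsion. So H_1 = 0.
rank ∂_2 = 6, rank ∂_3 = 4 ⇒ b_2 = 10 − 6 − 4 = 0; all invariant factors of ∂_3 are 1 so no torsion. So H_2 = 0.
rank ∂_3 = 4, rank ∂_4 = 0 ⇒ b_3 = 5 − 4 − 0 = 1. So H_3 = Z.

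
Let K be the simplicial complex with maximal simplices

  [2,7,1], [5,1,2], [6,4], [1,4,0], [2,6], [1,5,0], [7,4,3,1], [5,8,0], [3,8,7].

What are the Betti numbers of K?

We work with the vertex ordering 0 < 1 < 2 < 3 < 4 < 5 < 6 < 7 < 8. The simplices of K, each written with vertices in increasing order, are:

  0-simplices (9): [0], [1], [2], [3], [4], [5], [6], [7], [8]
  1-simplices (19): [0,1], [0,4], [0,5], [0,8], [1,2], [1,3], [1,4], [1,5], [1,7], [2,5], [2,6], [2,7], [3,4], [3,7], [3,8], [4,6], [4,7], [5,8], [7,8]
  2-simplices (10): [0,1,4], [0,1,5], [0,5,8], [1,2,5], [1,2,7], [1,3,4], [1,3,7], [1,4,7], [3,4,7], [3,7,8]
  3-simplices (1): [1,3,4,7]

giving chain groups C_0 ≅ Z^9, C_1 ≅ Z^19, C_2 ≅ Z^10, C_3 ≅ Z^1.

The boundary map ∂_1: C_1 → C_0 is given by ∂[p,q] = [q] − [p]. For instance
  ∂[3,7] = [7] − [3].
This gives a 9×19 integer matrix of rank 8; reducing to Smith normal form yields diagonal entries (1,1,1,1,1,1,1,1).

Boundary ∂_2: C_2 → C_1 maps a triangle to the signed sum of its edges. For instance
  ∂[3,7,8] = [7,8] − [3,8] + [3,7],
  ∂[1,4,7] = [4,7] − [1,7] + [1,4].
The resulting 19×10 matrix has rank 9, and its Smith normal form has invariant factors (1,1,1,1,1,1,1,1,1).

∂_3: C_3 → C_2 sends each 3-simplex σ to the alternating sum Σ_i (−1)^i (σ with its i-th vertex removed). For instance
  ∂[1,3,4,7] = [3,4,7] − [1,4,7] + [1,3,7] − [1,3,4].
The 10×1 boundary matrix has rank 1 and Smith normal form diag(1).

Reading off H_k = ker ∂_k / im ∂_{k+1}:

  H_0: rank C_0 − rank ∂_1 = 9 − 8 = 1, and the invariant factors of ∂_1 are all 1, so H_0 = Z.
  H_1: rank ker ∂_1 − rank ∂_2 = (19 − 8) − 9 = 2, and the invariant factors of ∂_2 are all 1, so H_1 = Z^2.
  H_2: rank ker ∂_2 − rank ∂_3 = (10 − 9) − 1 = 0, and the invariant factors of ∂_3 are all 1, so H_2 = 0.
  H_3: rank ker ∂_3 − rank ∂_4 = (1 − 1) − 0 = 0, and there is no ∂_4, so H_3 = 0.

Hence the Betti numbers are b_0 = 1, b_1 = 2, b_2 = 0, b_3 = 0.

b_0 = 1, b_1 = 2, b_2 = 0, b_3 = 0.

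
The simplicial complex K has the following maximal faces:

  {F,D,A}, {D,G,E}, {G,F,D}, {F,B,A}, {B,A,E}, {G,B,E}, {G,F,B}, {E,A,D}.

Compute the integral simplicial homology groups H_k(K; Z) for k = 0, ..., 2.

H_0 = Z,  H_1 = 0,  H_2 = Z.

We work with the vertex ordering A < B < D < E < F < G. The simplices of K, each written with vertices in increasing order, are:

  0-simplices (6): A, B, D, E, F, G
  1-simplices (12): AB, AD, AE, AF, BE, BF, BG, DE, DF, DG, EG, FG
  2-simplices (8): ABE, ABF, ADE, ADF, BEG, BFG, DEG, DFG

Hence C_0 ≅ Z^6, C_1 ≅ Z^12, C_2 ≅ Z^8.

Boundary ∂_1: C_1 → C_0 sends each edge [p,q] (with p < q) to q − p.
The resulting 6×12 matrix has rank 5, and its Smith normal form has invariant factors (1,1,1,1,1).

The boundary map ∂_2: C_2 → C_1 sends each 2-simplex [p,q,r] to [q,r] − [p,r] + [p,q]. For instance
  ∂ABE = BE − AE + AB,
  ∂ABF = BF − AF + AB.
As a 12×8 matrix over Z this has rank 7, with invariant factors (1,1,1,1,1,1,1).

From H_k ≅ ker(∂_k) / im(∂_{k+1}) we obtain:

  H_0: rank C_0 − rank ∂_1 = 6 − 5 = 1, and the invariant factors of ∂_1 are all 1, so H_0 = Z.
  H_1: rank ker ∂_1 − rank ∂_2 = (12 − 5) − 7 = 0, and the invariant factors of ∂_2 are all 1, so H_1 = 0.
  H_2: rank ker ∂_2 − rank ∂_3 = (8 − 7) − 0 = 1, and there is no ∂_3, so H_2 = Z.

(K is a triangulation of the 2-sphere S^2.)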